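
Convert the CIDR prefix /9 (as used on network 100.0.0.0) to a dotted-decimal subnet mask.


/9 means 9 network bits, 23 host bits
Binary: 11111111100000000000000000000000
Mask: 255.128.0.0


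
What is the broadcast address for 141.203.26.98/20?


Network: 141.203.16.0/20
Host bits = 12
Set all host bits to 1:
Broadcast: 141.203.31.255


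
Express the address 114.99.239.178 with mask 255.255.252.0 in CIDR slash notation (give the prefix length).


Binary: 11111111.11111111.11111100.00000000
Count leading 1s
Prefix: /22


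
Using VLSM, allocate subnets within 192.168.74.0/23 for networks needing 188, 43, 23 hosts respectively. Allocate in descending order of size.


188 hosts -> /24 (254 usable): 192.168.74.0/24
43 hosts -> /26 (62 usable): 192.168.75.0/26
23 hosts -> /27 (30 usable): 192.168.75.64/27
Allocation: 192.168.74.0/24 (188 hosts, 254 usable); 192.168.75.0/26 (43 hosts, 62 usable); 192.168.75.64/27 (23 hosts, 30 usable)


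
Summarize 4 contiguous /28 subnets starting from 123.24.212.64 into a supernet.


Original prefix: /28
Number of subnets: 4 = 2^2
New prefix = 28 - 2 = 26
Supernet: 123.24.212.64/26


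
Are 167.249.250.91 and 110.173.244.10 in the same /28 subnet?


Mask: 255.255.255.240
167.249.250.91 AND mask = 167.249.250.80
110.173.244.10 AND mask = 110.173.244.0
No, different subnets (167.249.250.80 vs 110.173.244.0)


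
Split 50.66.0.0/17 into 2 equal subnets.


New prefix = 17 + 1 = 18
Each subnet has 16384 addresses
  50.66.0.0/18
  50.66.64.0/18
Subnets: 50.66.0.0/18, 50.66.64.0/18


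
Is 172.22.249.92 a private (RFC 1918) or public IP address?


RFC 1918 private ranges:
  10.0.0.0/8 (10.0.0.0 - 10.255.255.255)
  172.16.0.0/12 (172.16.0.0 - 172.31.255.255)
  192.168.0.0/16 (192.168.0.0 - 192.168.255.255)
Private (in 172.16.0.0/12)


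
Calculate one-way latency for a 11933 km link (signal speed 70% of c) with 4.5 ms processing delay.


Speed = 0.7 * 3e5 km/s = 210000 km/s
Propagation delay = 11933 / 210000 = 0.0568 s = 56.8238 ms
Processing delay = 4.5 ms
Total one-way latency = 61.3238 ms


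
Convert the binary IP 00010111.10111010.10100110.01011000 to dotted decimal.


00010111 = 23
10111010 = 186
10100110 = 166
01011000 = 88
IP: 23.186.166.88


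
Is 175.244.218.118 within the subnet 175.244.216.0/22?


Subnet network: 175.244.216.0
Test IP AND mask: 175.244.216.0
Yes, 175.244.218.118 is in 175.244.216.0/22


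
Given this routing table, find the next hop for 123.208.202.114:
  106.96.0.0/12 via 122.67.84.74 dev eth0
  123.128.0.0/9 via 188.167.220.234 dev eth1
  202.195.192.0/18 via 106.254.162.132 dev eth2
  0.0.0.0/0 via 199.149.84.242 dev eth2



Longest prefix match for 123.208.202.114:
  /12 106.96.0.0: no
  /9 123.128.0.0: MATCH
  /18 202.195.192.0: no
  /0 0.0.0.0: MATCH
Selected: next-hop 188.167.220.234 via eth1 (matched /9)


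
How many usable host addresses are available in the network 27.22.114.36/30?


Host bits = 32 - 30 = 2
Total addresses = 2^2 = 4
Usable = total - 2 (network and broadcast)
Usable hosts: 2


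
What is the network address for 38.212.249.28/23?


IP:   00100110.11010100.11111001.00011100
Mask: 11111111.11111111.11111110.00000000
AND operation:
Net:  00100110.11010100.11111000.00000000
Network: 38.212.248.0/23


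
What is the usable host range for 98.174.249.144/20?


Network: 98.174.240.0
Broadcast: 98.174.255.255
First usable = network + 1
Last usable = broadcast - 1
Range: 98.174.240.1 to 98.174.255.254


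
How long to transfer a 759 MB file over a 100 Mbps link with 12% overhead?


Effective throughput = 100 * (1 - 12/100) = 88 Mbps
File size in Mb = 759 * 8 = 6072 Mb
Time = 6072 / 88
Time = 69 seconds


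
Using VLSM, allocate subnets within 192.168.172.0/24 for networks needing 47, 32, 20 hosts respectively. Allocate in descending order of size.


47 hosts -> /26 (62 usable): 192.168.172.0/26
32 hosts -> /26 (62 usable): 192.168.172.64/26
20 hosts -> /27 (30 usable): 192.168.172.128/27
Allocation: 192.168.172.0/26 (47 hosts, 62 usable); 192.168.172.64/26 (32 hosts, 62 usable); 192.168.172.128/27 (20 hosts, 30 usable)


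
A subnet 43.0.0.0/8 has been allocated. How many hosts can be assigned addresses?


Host bits = 32 - 8 = 24
Total addresses = 2^24 = 16777216
Usable = total - 2 (network and broadcast)
Usable hosts: 16777214


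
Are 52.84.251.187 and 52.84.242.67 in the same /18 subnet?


Mask: 255.255.192.0
52.84.251.187 AND mask = 52.84.192.0
52.84.242.67 AND mask = 52.84.192.0
Yes, same subnet (52.84.192.0)


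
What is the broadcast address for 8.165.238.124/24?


Network: 8.165.238.0/24
Host bits = 8
Set all host bits to 1:
Broadcast: 8.165.238.255


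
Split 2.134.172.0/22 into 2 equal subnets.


New prefix = 22 + 1 = 23
Each subnet has 512 addresses
  2.134.172.0/23
  2.134.174.0/23
Subnets: 2.134.172.0/23, 2.134.174.0/23


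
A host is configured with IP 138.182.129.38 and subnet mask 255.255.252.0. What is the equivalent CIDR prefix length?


Binary: 11111111.11111111.11111100.00000000
Count leading 1s
Prefix: /22


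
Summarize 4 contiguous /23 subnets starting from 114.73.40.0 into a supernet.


Original prefix: /23
Number of subnets: 4 = 2^2
New prefix = 23 - 2 = 21
Supernet: 114.73.40.0/21


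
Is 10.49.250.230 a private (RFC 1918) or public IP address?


RFC 1918 private ranges:
  10.0.0.0/8 (10.0.0.0 - 10.255.255.255)
  172.16.0.0/12 (172.16.0.0 - 172.31.255.255)
  192.168.0.0/16 (192.168.0.0 - 192.168.255.255)
Private (in 10.0.0.0/8)


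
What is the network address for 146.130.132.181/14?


IP:   10010010.10000010.10000100.10110101
Mask: 11111111.11111100.00000000.00000000
AND operation:
Net:  10010010.10000000.00000000.00000000
Network: 146.128.0.0/14


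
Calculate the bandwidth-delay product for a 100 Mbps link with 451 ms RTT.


BDP = bandwidth * RTT
= 100 Mbps * 451 ms
= 100 * 1e6 * 451 / 1000 bits
= 45100000 bits
= 5637500 bytes
= 5505.3711 KB
BDP = 45100000 bits (5637500 bytes)


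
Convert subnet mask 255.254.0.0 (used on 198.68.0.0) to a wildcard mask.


Subnet mask: 255.254.0.0
Wildcard = 255.255.255.255 - subnet mask
255 - 255 = 0
255 - 254 = 1
255 - 0 = 255
255 - 0 = 255
Wildcard: 0.1.255.255


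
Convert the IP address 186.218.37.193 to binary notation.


186 = 10111010
218 = 11011010
37 = 00100101
193 = 11000001
Binary: 10111010.11011010.00100101.11000001


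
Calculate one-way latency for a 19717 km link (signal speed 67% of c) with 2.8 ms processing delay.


Speed = 0.67 * 3e5 km/s = 201000 km/s
Propagation delay = 19717 / 201000 = 0.0981 s = 98.0945 ms
Processing delay = 2.8 ms
Total one-way latency = 100.8945 ms


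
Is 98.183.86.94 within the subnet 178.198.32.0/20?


Subnet network: 178.198.32.0
Test IP AND mask: 98.183.80.0
No, 98.183.86.94 is not in 178.198.32.0/20


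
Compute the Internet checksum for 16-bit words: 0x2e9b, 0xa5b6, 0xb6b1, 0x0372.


Sum all words (with carry folding):
+ 0x2e9b = 0x2e9b
+ 0xa5b6 = 0xd451
+ 0xb6b1 = 0x8b03
+ 0x0372 = 0x8e75
One's complement: ~0x8e75
Checksum = 0x718a


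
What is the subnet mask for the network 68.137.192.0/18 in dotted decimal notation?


/18 means 18 network bits, 14 host bits
Binary: 11111111111111111100000000000000
Mask: 255.255.192.0


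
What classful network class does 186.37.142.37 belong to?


First octet: 186
Binary: 10111010
10xxxxxx -> Class B (128-191)
Class B, default mask 255.255.0.0 (/16)


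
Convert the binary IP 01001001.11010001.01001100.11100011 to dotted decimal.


01001001 = 73
11010001 = 209
01001100 = 76
11100011 = 227
IP: 73.209.76.227


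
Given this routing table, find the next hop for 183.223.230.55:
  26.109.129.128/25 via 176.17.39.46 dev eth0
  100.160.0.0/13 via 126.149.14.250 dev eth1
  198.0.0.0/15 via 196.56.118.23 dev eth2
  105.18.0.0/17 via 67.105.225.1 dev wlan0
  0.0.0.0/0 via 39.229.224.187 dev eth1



Longest prefix match for 183.223.230.55:
  /25 26.109.129.128: no
  /13 100.160.0.0: no
  /15 198.0.0.0: no
  /17 105.18.0.0: no
  /0 0.0.0.0: MATCH
Selected: next-hop 39.229.224.187 via eth1 (matched /0)


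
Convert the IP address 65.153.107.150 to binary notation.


65 = 01000001
153 = 10011001
107 = 01101011
150 = 10010110
Binary: 01000001.10011001.01101011.10010110


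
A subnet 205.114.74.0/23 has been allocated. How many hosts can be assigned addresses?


Host bits = 32 - 23 = 9
Total addresses = 2^9 = 512
Usable = total - 2 (network and broadcast)
Usable hosts: 510


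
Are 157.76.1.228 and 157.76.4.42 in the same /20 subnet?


Mask: 255.255.240.0
157.76.1.228 AND mask = 157.76.0.0
157.76.4.42 AND mask = 157.76.0.0
Yes, same subnet (157.76.0.0)


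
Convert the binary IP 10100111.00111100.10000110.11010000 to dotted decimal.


10100111 = 167
00111100 = 60
10000110 = 134
11010000 = 208
IP: 167.60.134.208


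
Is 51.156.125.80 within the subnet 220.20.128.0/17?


Subnet network: 220.20.128.0
Test IP AND mask: 51.156.0.0
No, 51.156.125.80 is not in 220.20.128.0/17


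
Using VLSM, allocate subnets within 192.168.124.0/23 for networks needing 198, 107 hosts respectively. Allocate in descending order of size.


198 hosts -> /24 (254 usable): 192.168.124.0/24
107 hosts -> /25 (126 usable): 192.168.125.0/25
Allocation: 192.168.124.0/24 (198 hosts, 254 usable); 192.168.125.0/25 (107 hosts, 126 usable)


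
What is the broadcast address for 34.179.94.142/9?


Network: 34.128.0.0/9
Host bits = 23
Set all host bits to 1:
Broadcast: 34.255.255.255


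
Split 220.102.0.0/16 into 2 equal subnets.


New prefix = 16 + 1 = 17
Each subnet has 32768 addresses
  220.102.0.0/17
  220.102.128.0/17
Subnets: 220.102.0.0/17, 220.102.128.0/17


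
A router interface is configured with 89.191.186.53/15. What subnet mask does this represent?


/15 means 15 network bits, 17 host bits
Binary: 11111111111111100000000000000000
Mask: 255.254.0.0


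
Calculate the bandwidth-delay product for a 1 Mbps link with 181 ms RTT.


BDP = bandwidth * RTT
= 1 Mbps * 181 ms
= 1 * 1e6 * 181 / 1000 bits
= 181000 bits
= 22625 bytes
= 22.0947 KB
BDP = 181000 bits (22625 bytes)


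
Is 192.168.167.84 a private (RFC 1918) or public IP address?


RFC 1918 private ranges:
  10.0.0.0/8 (10.0.0.0 - 10.255.255.255)
  172.16.0.0/12 (172.16.0.0 - 172.31.255.255)
  192.168.0.0/16 (192.168.0.0 - 192.168.255.255)
Private (in 192.168.0.0/16)


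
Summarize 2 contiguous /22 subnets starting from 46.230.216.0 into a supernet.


Original prefix: /22
Number of subnets: 2 = 2^1
New prefix = 22 - 1 = 21
Supernet: 46.230.216.0/21


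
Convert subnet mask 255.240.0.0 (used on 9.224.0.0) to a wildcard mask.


Subnet mask: 255.240.0.0
Wildcard = 255.255.255.255 - subnet mask
255 - 255 = 0
255 - 240 = 15
255 - 0 = 255
255 - 0 = 255
Wildcard: 0.15.255.255


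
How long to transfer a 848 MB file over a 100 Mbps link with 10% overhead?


Effective throughput = 100 * (1 - 10/100) = 90 Mbps
File size in Mb = 848 * 8 = 6784 Mb
Time = 6784 / 90
Time = 75.3778 seconds


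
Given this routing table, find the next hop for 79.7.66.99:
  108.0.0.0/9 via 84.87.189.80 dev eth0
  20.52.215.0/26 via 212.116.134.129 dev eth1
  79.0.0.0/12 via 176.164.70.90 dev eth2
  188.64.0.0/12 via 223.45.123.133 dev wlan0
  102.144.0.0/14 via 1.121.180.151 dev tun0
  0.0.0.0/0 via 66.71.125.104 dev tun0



Longest prefix match for 79.7.66.99:
  /9 108.0.0.0: no
  /26 20.52.215.0: no
  /12 79.0.0.0: MATCH
  /12 188.64.0.0: no
  /14 102.144.0.0: no
  /0 0.0.0.0: MATCH
Selected: next-hop 176.164.70.90 via eth2 (matched /12)


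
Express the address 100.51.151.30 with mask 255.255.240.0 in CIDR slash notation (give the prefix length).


Binary: 11111111.11111111.11110000.00000000
Count leading 1s
Prefix: /20


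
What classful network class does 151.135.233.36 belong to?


First octet: 151
Binary: 10010111
10xxxxxx -> Class B (128-191)
Class B, default mask 255.255.0.0 (/16)


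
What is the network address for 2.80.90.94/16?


IP:   00000010.01010000.01011010.01011110
Mask: 11111111.11111111.00000000.00000000
AND operation:
Net:  00000010.01010000.00000000.00000000
Network: 2.80.0.0/16


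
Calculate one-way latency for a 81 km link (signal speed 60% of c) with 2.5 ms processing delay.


Speed = 0.6 * 3e5 km/s = 180000 km/s
Propagation delay = 81 / 180000 = 0.0004 s = 0.45 ms
Processing delay = 2.5 ms
Total one-way latency = 2.95 ms


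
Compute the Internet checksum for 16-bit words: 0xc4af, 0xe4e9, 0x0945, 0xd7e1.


Sum all words (with carry folding):
+ 0xc4af = 0xc4af
+ 0xe4e9 = 0xa999
+ 0x0945 = 0xb2de
+ 0xd7e1 = 0x8ac0
One's complement: ~0x8ac0
Checksum = 0x753f


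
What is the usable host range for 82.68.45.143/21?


Network: 82.68.40.0
Broadcast: 82.68.47.255
First usable = network + 1
Last usable = broadcast - 1
Range: 82.68.40.1 to 82.68.47.254


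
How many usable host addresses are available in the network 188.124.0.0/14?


Host bits = 32 - 14 = 18
Total addresses = 2^18 = 262144
Usable = total - 2 (network and broadcast)
Usable hosts: 262142


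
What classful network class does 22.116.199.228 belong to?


First octet: 22
Binary: 00010110
0xxxxxxx -> Class A (1-126)
Class A, default mask 255.0.0.0 (/8)


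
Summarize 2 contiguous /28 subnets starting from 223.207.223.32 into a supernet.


Original prefix: /28
Number of subnets: 2 = 2^1
New prefix = 28 - 1 = 27
Supernet: 223.207.223.32/27


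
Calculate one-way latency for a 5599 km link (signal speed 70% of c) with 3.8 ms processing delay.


Speed = 0.7 * 3e5 km/s = 210000 km/s
Propagation delay = 5599 / 210000 = 0.0267 s = 26.6619 ms
Processing delay = 3.8 ms
Total one-way latency = 30.4619 ms


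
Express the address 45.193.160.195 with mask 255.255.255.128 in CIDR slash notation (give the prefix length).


Binary: 11111111.11111111.11111111.10000000
Count leading 1s
Prefix: /25


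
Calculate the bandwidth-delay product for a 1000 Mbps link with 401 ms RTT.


BDP = bandwidth * RTT
= 1000 Mbps * 401 ms
= 1000 * 1e6 * 401 / 1000 bits
= 401000000 bits
= 50125000 bytes
= 48950.1953 KB
BDP = 401000000 bits (50125000 bytes)


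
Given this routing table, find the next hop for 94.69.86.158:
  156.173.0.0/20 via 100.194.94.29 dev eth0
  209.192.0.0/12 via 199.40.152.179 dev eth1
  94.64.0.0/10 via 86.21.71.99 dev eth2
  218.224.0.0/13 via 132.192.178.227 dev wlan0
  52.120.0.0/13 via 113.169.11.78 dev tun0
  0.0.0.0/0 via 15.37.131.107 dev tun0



Longest prefix match for 94.69.86.158:
  /20 156.173.0.0: no
  /12 209.192.0.0: no
  /10 94.64.0.0: MATCH
  /13 218.224.0.0: no
  /13 52.120.0.0: no
  /0 0.0.0.0: MATCH
Selected: next-hop 86.21.71.99 via eth2 (matched /10)


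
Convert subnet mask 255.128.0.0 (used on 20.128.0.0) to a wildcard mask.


Subnet mask: 255.128.0.0
Wildcard = 255.255.255.255 - subnet mask
255 - 255 = 0
255 - 128 = 127
255 - 0 = 255
255 - 0 = 255
Wildcard: 0.127.255.255


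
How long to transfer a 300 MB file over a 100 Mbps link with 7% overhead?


Effective throughput = 100 * (1 - 7/100) = 93 Mbps
File size in Mb = 300 * 8 = 2400 Mb
Time = 2400 / 93
Time = 25.8065 seconds


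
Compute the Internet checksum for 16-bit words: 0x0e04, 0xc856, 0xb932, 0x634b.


Sum all words (with carry folding):
+ 0x0e04 = 0x0e04
+ 0xc856 = 0xd65a
+ 0xb932 = 0x8f8d
+ 0x634b = 0xf2d8
One's complement: ~0xf2d8
Checksum = 0x0d27


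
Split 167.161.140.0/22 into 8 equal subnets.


New prefix = 22 + 3 = 25
Each subnet has 128 addresses
  167.161.140.0/25
  167.161.140.128/25
  167.161.141.0/25
  167.161.141.128/25
  167.161.142.0/25
  167.161.142.128/25
  167.161.143.0/25
  167.161.143.128/25
Subnets: 167.161.140.0/25, 167.161.140.128/25, 167.161.141.0/25, 167.161.141.128/25, 167.161.142.0/25, 167.161.142.128/25, 167.161.143.0/25, 167.161.143.128/25


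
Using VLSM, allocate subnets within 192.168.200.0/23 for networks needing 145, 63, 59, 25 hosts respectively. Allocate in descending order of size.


145 hosts -> /24 (254 usable): 192.168.200.0/24
63 hosts -> /25 (126 usable): 192.168.201.0/25
59 hosts -> /26 (62 usable): 192.168.201.128/26
25 hosts -> /27 (30 usable): 192.168.201.192/27
Allocation: 192.168.200.0/24 (145 hosts, 254 usable); 192.168.201.0/25 (63 hosts, 126 usable); 192.168.201.128/26 (59 hosts, 62 usable); 192.168.201.192/27 (25 hosts, 30 usable)


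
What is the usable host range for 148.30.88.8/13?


Network: 148.24.0.0
Broadcast: 148.31.255.255
First usable = network + 1
Last usable = broadcast - 1
Range: 148.24.0.1 to 148.31.255.254


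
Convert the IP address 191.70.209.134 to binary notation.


191 = 10111111
70 = 01000110
209 = 11010001
134 = 10000110
Binary: 10111111.01000110.11010001.10000110


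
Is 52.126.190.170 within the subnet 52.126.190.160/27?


Subnet network: 52.126.190.160
Test IP AND mask: 52.126.190.160
Yes, 52.126.190.170 is in 52.126.190.160/27


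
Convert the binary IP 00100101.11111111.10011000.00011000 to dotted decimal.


00100101 = 37
11111111 = 255
10011000 = 152
00011000 = 24
IP: 37.255.152.24


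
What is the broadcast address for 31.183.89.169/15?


Network: 31.182.0.0/15
Host bits = 17
Set all host bits to 1:
Broadcast: 31.183.255.255


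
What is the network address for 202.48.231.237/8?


IP:   11001010.00110000.11100111.11101101
Mask: 11111111.00000000.00000000.00000000
AND operation:
Net:  11001010.00000000.00000000.00000000
Network: 202.0.0.0/8


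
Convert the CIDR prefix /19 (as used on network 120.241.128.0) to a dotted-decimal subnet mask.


/19 means 19 network bits, 13 host bits
Binary: 11111111111111111110000000000000
Mask: 255.255.224.0


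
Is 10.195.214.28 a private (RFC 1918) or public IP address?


RFC 1918 private ranges:
  10.0.0.0/8 (10.0.0.0 - 10.255.255.255)
  172.16.0.0/12 (172.16.0.0 - 172.31.255.255)
  192.168.0.0/16 (192.168.0.0 - 192.168.255.255)
Private (in 10.0.0.0/8)


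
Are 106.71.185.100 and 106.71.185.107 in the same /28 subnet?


Mask: 255.255.255.240
106.71.185.100 AND mask = 106.71.185.96
106.71.185.107 AND mask = 106.71.185.96
Yes, same subnet (106.71.185.96)


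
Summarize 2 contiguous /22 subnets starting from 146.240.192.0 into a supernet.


Original prefix: /22
Number of subnets: 2 = 2^1
New prefix = 22 - 1 = 21
Supernet: 146.240.192.0/21


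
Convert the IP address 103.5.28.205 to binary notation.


103 = 01100111
5 = 00000101
28 = 00011100
205 = 11001101
Binary: 01100111.00000101.00011100.11001101


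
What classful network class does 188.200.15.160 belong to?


First octet: 188
Binary: 10111100
10xxxxxx -> Class B (128-191)
Class B, default mask 255.255.0.0 (/16)


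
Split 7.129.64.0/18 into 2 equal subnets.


New prefix = 18 + 1 = 19
Each subnet has 8192 addresses
  7.129.64.0/19
  7.129.96.0/19
Subnets: 7.129.64.0/19, 7.129.96.0/19


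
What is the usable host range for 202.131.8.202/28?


Network: 202.131.8.192
Broadcast: 202.131.8.207
First usable = network + 1
Last usable = broadcast - 1
Range: 202.131.8.193 to 202.131.8.206


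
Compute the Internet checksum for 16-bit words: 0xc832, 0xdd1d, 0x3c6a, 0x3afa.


Sum all words (with carry folding):
+ 0xc832 = 0xc832
+ 0xdd1d = 0xa550
+ 0x3c6a = 0xe1ba
+ 0x3afa = 0x1cb5
One's complement: ~0x1cb5
Checksum = 0xe34a


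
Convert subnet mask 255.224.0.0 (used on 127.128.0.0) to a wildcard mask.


Subnet mask: 255.224.0.0
Wildcard = 255.255.255.255 - subnet mask
255 - 255 = 0
255 - 224 = 31
255 - 0 = 255
255 - 0 = 255
Wildcard: 0.31.255.255


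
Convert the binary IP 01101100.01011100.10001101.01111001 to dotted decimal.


01101100 = 108
01011100 = 92
10001101 = 141
01111001 = 121
IP: 108.92.141.121


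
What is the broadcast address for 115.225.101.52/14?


Network: 115.224.0.0/14
Host bits = 18
Set all host bits to 1:
Broadcast: 115.227.255.255


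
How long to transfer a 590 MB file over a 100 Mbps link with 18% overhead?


Effective throughput = 100 * (1 - 18/100) = 82 Mbps
File size in Mb = 590 * 8 = 4720 Mb
Time = 4720 / 82
Time = 57.561 seconds


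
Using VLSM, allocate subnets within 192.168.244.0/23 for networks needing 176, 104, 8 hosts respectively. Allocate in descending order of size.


176 hosts -> /24 (254 usable): 192.168.244.0/24
104 hosts -> /25 (126 usable): 192.168.245.0/25
8 hosts -> /28 (14 usable): 192.168.245.128/28
Allocation: 192.168.244.0/24 (176 hosts, 254 usable); 192.168.245.0/25 (104 hosts, 126 usable); 192.168.245.128/28 (8 hosts, 14 usable)


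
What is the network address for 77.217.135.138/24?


IP:   01001101.11011001.10000111.10001010
Mask: 11111111.11111111.11111111.00000000
AND operation:
Net:  01001101.11011001.10000111.00000000
Network: 77.217.135.0/24


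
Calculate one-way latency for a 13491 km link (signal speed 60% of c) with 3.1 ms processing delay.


Speed = 0.6 * 3e5 km/s = 180000 km/s
Propagation delay = 13491 / 180000 = 0.075 s = 74.95 ms
Processing delay = 3.1 ms
Total one-way latency = 78.05 ms


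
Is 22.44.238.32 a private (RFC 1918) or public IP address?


RFC 1918 private ranges:
  10.0.0.0/8 (10.0.0.0 - 10.255.255.255)
  172.16.0.0/12 (172.16.0.0 - 172.31.255.255)
  192.168.0.0/16 (192.168.0.0 - 192.168.255.255)
Public (not in any RFC 1918 range)


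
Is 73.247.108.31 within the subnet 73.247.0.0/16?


Subnet network: 73.247.0.0
Test IP AND mask: 73.247.0.0
Yes, 73.247.108.31 is in 73.247.0.0/16


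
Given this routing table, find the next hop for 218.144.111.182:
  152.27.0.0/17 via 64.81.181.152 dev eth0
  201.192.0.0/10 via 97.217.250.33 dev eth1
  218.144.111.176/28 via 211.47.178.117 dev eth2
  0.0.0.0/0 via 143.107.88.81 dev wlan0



Longest prefix match for 218.144.111.182:
  /17 152.27.0.0: no
  /10 201.192.0.0: no
  /28 218.144.111.176: MATCH
  /0 0.0.0.0: MATCH
Selected: next-hop 211.47.178.117 via eth2 (matched /28)


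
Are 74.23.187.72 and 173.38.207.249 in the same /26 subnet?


Mask: 255.255.255.192
74.23.187.72 AND mask = 74.23.187.64
173.38.207.249 AND mask = 173.38.207.192
No, different subnets (74.23.187.64 vs 173.38.207.192)


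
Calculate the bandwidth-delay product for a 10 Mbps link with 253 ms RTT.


BDP = bandwidth * RTT
= 10 Mbps * 253 ms
= 10 * 1e6 * 253 / 1000 bits
= 2530000 bits
= 316250 bytes
= 308.8379 KB
BDP = 2530000 bits (316250 bytes)


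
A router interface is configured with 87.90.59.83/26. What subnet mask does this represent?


/26 means 26 network bits, 6 host bits
Binary: 11111111111111111111111111000000
Mask: 255.255.255.192


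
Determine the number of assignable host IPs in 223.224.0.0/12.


Host bits = 32 - 12 = 20
Total addresses = 2^20 = 1048576
Usable = total - 2 (network and broadcast)
Usable hosts: 1048574


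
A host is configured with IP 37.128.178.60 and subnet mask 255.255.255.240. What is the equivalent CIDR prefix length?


Binary: 11111111.11111111.11111111.11110000
Count leading 1s
Prefix: /28


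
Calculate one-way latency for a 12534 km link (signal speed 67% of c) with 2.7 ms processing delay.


Speed = 0.67 * 3e5 km/s = 201000 km/s
Propagation delay = 12534 / 201000 = 0.0624 s = 62.3582 ms
Processing delay = 2.7 ms
Total one-way latency = 65.0582 ms


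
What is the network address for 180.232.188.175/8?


IP:   10110100.11101000.10111100.10101111
Mask: 11111111.00000000.00000000.00000000
AND operation:
Net:  10110100.00000000.00000000.00000000
Network: 180.0.0.0/8


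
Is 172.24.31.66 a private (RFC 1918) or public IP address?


RFC 1918 private ranges:
  10.0.0.0/8 (10.0.0.0 - 10.255.255.255)
  172.16.0.0/12 (172.16.0.0 - 172.31.255.255)
  192.168.0.0/16 (192.168.0.0 - 192.168.255.255)
Private (in 172.16.0.0/12)


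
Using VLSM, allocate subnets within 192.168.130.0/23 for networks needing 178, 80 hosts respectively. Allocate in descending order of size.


178 hosts -> /24 (254 usable): 192.168.130.0/24
80 hosts -> /25 (126 usable): 192.168.131.0/25
Allocation: 192.168.130.0/24 (178 hosts, 254 usable); 192.168.131.0/25 (80 hosts, 126 usable)


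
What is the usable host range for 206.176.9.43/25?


Network: 206.176.9.0
Broadcast: 206.176.9.127
First usable = network + 1
Last usable = broadcast - 1
Range: 206.176.9.1 to 206.176.9.126


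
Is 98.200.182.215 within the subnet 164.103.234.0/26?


Subnet network: 164.103.234.0
Test IP AND mask: 98.200.182.192
No, 98.200.182.215 is not in 164.103.234.0/26


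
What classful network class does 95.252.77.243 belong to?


First octet: 95
Binary: 01011111
0xxxxxxx -> Class A (1-126)
Class A, default mask 255.0.0.0 (/8)


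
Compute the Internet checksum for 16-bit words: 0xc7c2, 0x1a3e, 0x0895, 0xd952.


Sum all words (with carry folding):
+ 0xc7c2 = 0xc7c2
+ 0x1a3e = 0xe200
+ 0x0895 = 0xea95
+ 0xd952 = 0xc3e8
One's complement: ~0xc3e8
Checksum = 0x3c17


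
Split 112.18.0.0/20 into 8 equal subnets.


New prefix = 20 + 3 = 23
Each subnet has 512 addresses
  112.18.0.0/23
  112.18.2.0/23
  112.18.4.0/23
  112.18.6.0/23
  112.18.8.0/23
  112.18.10.0/23
  112.18.12.0/23
  112.18.14.0/23
Subnets: 112.18.0.0/23, 112.18.2.0/23, 112.18.4.0/23, 112.18.6.0/23, 112.18.8.0/23, 112.18.10.0/23, 112.18.12.0/23, 112.18.14.0/23


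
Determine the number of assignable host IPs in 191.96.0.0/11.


Host bits = 32 - 11 = 21
Total addresses = 2^21 = 2097152
Usable = total - 2 (network and broadcast)
Usable hosts: 2097150


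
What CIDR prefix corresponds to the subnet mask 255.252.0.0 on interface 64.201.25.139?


Binary: 11111111.11111100.00000000.00000000
Count leading 1s
Prefix: /14


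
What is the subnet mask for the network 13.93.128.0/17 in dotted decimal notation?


/17 means 17 network bits, 15 host bits
Binary: 11111111111111111000000000000000
Mask: 255.255.128.0


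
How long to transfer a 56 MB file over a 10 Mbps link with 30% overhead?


Effective throughput = 10 * (1 - 30/100) = 7 Mbps
File size in Mb = 56 * 8 = 448 Mb
Time = 448 / 7
Time = 64 seconds


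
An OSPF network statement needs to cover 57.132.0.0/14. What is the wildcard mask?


Subnet mask: 255.252.0.0
Wildcard = 255.255.255.255 - subnet mask
255 - 255 = 0
255 - 252 = 3
255 - 0 = 255
255 - 0 = 255
Wildcard: 0.3.255.255


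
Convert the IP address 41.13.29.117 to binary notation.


41 = 00101001
13 = 00001101
29 = 00011101
117 = 01110101
Binary: 00101001.00001101.00011101.01110101


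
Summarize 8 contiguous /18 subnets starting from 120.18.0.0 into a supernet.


Original prefix: /18
Number of subnets: 8 = 2^3
New prefix = 18 - 3 = 15
Supernet: 120.18.0.0/15


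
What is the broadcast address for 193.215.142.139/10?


Network: 193.192.0.0/10
Host bits = 22
Set all host bits to 1:
Broadcast: 193.255.255.255


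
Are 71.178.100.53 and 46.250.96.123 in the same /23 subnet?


Mask: 255.255.254.0
71.178.100.53 AND mask = 71.178.100.0
46.250.96.123 AND mask = 46.250.96.0
No, different subnets (71.178.100.0 vs 46.250.96.0)


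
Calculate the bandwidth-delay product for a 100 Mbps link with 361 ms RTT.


BDP = bandwidth * RTT
= 100 Mbps * 361 ms
= 100 * 1e6 * 361 / 1000 bits
= 36100000 bits
= 4512500 bytes
= 4406.7383 KB
BDP = 36100000 bits (4512500 bytes)


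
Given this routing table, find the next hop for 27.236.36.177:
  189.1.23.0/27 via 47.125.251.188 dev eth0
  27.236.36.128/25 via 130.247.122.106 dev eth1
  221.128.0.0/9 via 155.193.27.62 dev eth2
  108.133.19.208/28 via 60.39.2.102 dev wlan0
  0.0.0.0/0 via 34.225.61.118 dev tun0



Longest prefix match for 27.236.36.177:
  /27 189.1.23.0: no
  /25 27.236.36.128: MATCH
  /9 221.128.0.0: no
  /28 108.133.19.208: no
  /0 0.0.0.0: MATCH
Selected: next-hop 130.247.122.106 via eth1 (matched /25)


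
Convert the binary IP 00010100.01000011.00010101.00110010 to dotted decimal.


00010100 = 20
01000011 = 67
00010101 = 21
00110010 = 50
IP: 20.67.21.50


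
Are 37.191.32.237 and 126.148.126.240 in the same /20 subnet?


Mask: 255.255.240.0
37.191.32.237 AND mask = 37.191.32.0
126.148.126.240 AND mask = 126.148.112.0
No, different subnets (37.191.32.0 vs 126.148.112.0)


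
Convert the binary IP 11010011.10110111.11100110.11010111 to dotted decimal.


11010011 = 211
10110111 = 183
11100110 = 230
11010111 = 215
IP: 211.183.230.215


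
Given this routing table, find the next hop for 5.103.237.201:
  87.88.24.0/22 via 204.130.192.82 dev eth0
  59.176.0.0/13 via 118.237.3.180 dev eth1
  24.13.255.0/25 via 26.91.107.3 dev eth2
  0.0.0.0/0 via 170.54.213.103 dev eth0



Longest prefix match for 5.103.237.201:
  /22 87.88.24.0: no
  /13 59.176.0.0: no
  /25 24.13.255.0: no
  /0 0.0.0.0: MATCH
Selected: next-hop 170.54.213.103 via eth0 (matched /0)


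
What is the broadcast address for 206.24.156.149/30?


Network: 206.24.156.148/30
Host bits = 2
Set all host bits to 1:
Broadcast: 206.24.156.151


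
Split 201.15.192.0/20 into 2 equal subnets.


New prefix = 20 + 1 = 21
Each subnet has 2048 addresses
  201.15.192.0/21
  201.15.200.0/21
Subnets: 201.15.192.0/21, 201.15.200.0/21


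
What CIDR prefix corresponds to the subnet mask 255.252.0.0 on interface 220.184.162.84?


Binary: 11111111.11111100.00000000.00000000
Count leading 1s
Prefix: /14


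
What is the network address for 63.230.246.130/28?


IP:   00111111.11100110.11110110.10000010
Mask: 11111111.11111111.11111111.11110000
AND operation:
Net:  00111111.11100110.11110110.10000000
Network: 63.230.246.128/28


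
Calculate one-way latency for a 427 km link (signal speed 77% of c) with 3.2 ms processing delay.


Speed = 0.77 * 3e5 km/s = 231000 km/s
Propagation delay = 427 / 231000 = 0.0018 s = 1.8485 ms
Processing delay = 3.2 ms
Total one-way latency = 5.0485 ms


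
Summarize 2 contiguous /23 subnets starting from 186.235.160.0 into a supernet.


Original prefix: /23
Number of subnets: 2 = 2^1
New prefix = 23 - 1 = 22
Supernet: 186.235.160.0/22


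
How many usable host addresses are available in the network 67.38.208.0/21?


Host bits = 32 - 21 = 11
Total addresses = 2^11 = 2048
Usable = total - 2 (network and broadcast)
Usable hosts: 2046


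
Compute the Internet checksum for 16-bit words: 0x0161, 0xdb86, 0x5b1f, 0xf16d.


Sum all words (with carry folding):
+ 0x0161 = 0x0161
+ 0xdb86 = 0xdce7
+ 0x5b1f = 0x3807
+ 0xf16d = 0x2975
One's complement: ~0x2975
Checksum = 0xd68a


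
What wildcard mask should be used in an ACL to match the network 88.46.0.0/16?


Subnet mask: 255.255.0.0
Wildcard = 255.255.255.255 - subnet mask
255 - 255 = 0
255 - 255 = 0
255 - 0 = 255
255 - 0 = 255
Wildcard: 0.0.255.255


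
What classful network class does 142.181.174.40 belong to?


First octet: 142
Binary: 10001110
10xxxxxx -> Class B (128-191)
Class B, default mask 255.255.0.0 (/16)


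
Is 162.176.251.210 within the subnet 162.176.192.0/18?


Subnet network: 162.176.192.0
Test IP AND mask: 162.176.192.0
Yes, 162.176.251.210 is in 162.176.192.0/18


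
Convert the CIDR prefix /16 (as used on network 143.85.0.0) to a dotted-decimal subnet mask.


/16 means 16 network bits, 16 host bits
Binary: 11111111111111110000000000000000
Mask: 255.255.0.0


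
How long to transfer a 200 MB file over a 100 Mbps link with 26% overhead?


Effective throughput = 100 * (1 - 26/100) = 74 Mbps
File size in Mb = 200 * 8 = 1600 Mb
Time = 1600 / 74
Time = 21.6216 seconds


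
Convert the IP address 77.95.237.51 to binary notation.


77 = 01001101
95 = 01011111
237 = 11101101
51 = 00110011
Binary: 01001101.01011111.11101101.00110011


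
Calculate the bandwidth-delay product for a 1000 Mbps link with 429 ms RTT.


BDP = bandwidth * RTT
= 1000 Mbps * 429 ms
= 1000 * 1e6 * 429 / 1000 bits
= 429000000 bits
= 53625000 bytes
= 52368.1641 KB
BDP = 429000000 bits (53625000 bytes)


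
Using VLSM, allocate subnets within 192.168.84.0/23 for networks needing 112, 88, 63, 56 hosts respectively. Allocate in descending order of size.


112 hosts -> /25 (126 usable): 192.168.84.0/25
88 hosts -> /25 (126 usable): 192.168.84.128/25
63 hosts -> /25 (126 usable): 192.168.85.0/25
56 hosts -> /26 (62 usable): 192.168.85.128/26
Allocation: 192.168.84.0/25 (112 hosts, 126 usable); 192.168.84.128/25 (88 hosts, 126 usable); 192.168.85.0/25 (63 hosts, 126 usable); 192.168.85.128/26 (56 hosts, 62 usable)


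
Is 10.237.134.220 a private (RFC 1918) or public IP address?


RFC 1918 private ranges:
  10.0.0.0/8 (10.0.0.0 - 10.255.255.255)
  172.16.0.0/12 (172.16.0.0 - 172.31.255.255)
  192.168.0.0/16 (192.168.0.0 - 192.168.255.255)
Private (in 10.0.0.0/8)


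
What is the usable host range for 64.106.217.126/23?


Network: 64.106.216.0
Broadcast: 64.106.217.255
First usable = network + 1
Last usable = broadcast - 1
Range: 64.106.216.1 to 64.106.217.254


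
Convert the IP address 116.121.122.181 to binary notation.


116 = 01110100
121 = 01111001
122 = 01111010
181 = 10110101
Binary: 01110100.01111001.01111010.10110101


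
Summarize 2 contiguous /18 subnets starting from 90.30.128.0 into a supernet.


Original prefix: /18
Number of subnets: 2 = 2^1
New prefix = 18 - 1 = 17
Supernet: 90.30.128.0/17


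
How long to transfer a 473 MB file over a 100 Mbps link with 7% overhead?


Effective throughput = 100 * (1 - 7/100) = 93 Mbps
File size in Mb = 473 * 8 = 3784 Mb
Time = 3784 / 93
Time = 40.6882 seconds


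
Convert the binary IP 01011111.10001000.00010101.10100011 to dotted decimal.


01011111 = 95
10001000 = 136
00010101 = 21
10100011 = 163
IP: 95.136.21.163


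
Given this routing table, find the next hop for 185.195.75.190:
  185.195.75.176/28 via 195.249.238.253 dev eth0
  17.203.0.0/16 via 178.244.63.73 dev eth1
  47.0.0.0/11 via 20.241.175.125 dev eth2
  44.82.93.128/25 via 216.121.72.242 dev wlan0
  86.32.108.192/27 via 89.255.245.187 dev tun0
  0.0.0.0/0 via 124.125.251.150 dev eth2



Longest prefix match for 185.195.75.190:
  /28 185.195.75.176: MATCH
  /16 17.203.0.0: no
  /11 47.0.0.0: no
  /25 44.82.93.128: no
  /27 86.32.108.192: no
  /0 0.0.0.0: MATCH
Selected: next-hop 195.249.238.253 via eth0 (matched /28)


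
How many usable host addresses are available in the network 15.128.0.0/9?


Host bits = 32 - 9 = 23
Total addresses = 2^23 = 8388608
Usable = total - 2 (network and broadcast)
Usable hosts: 8388606


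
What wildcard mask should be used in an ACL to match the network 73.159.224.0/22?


Subnet mask: 255.255.252.0
Wildcard = 255.255.255.255 - subnet mask
255 - 255 = 0
255 - 255 = 0
255 - 252 = 3
255 - 0 = 255
Wildcard: 0.0.3.255


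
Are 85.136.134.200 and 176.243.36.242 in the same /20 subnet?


Mask: 255.255.240.0
85.136.134.200 AND mask = 85.136.128.0
176.243.36.242 AND mask = 176.243.32.0
No, different subnets (85.136.128.0 vs 176.243.32.0)


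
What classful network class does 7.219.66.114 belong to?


First octet: 7
Binary: 00000111
0xxxxxxx -> Class A (1-126)
Class A, default mask 255.0.0.0 (/8)


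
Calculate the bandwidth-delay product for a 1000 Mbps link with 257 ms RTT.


BDP = bandwidth * RTT
= 1000 Mbps * 257 ms
= 1000 * 1e6 * 257 / 1000 bits
= 257000000 bits
= 32125000 bytes
= 31372.0703 KB
BDP = 257000000 bits (32125000 bytes)


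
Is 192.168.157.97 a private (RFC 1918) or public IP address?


RFC 1918 private ranges:
  10.0.0.0/8 (10.0.0.0 - 10.255.255.255)
  172.16.0.0/12 (172.16.0.0 - 172.31.255.255)
  192.168.0.0/16 (192.168.0.0 - 192.168.255.255)
Private (in 192.168.0.0/16)


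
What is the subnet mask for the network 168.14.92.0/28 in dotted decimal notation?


/28 means 28 network bits, 4 host bits
Binary: 11111111111111111111111111110000
Mask: 255.255.255.240


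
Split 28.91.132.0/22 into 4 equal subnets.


New prefix = 22 + 2 = 24
Each subnet has 256 addresses
  28.91.132.0/24
  28.91.133.0/24
  28.91.134.0/24
  28.91.135.0/24
Subnets: 28.91.132.0/24, 28.91.133.0/24, 28.91.134.0/24, 28.91.135.0/24


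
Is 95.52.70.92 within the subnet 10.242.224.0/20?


Subnet network: 10.242.224.0
Test IP AND mask: 95.52.64.0
No, 95.52.70.92 is not in 10.242.224.0/20


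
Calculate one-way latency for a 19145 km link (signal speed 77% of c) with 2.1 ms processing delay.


Speed = 0.77 * 3e5 km/s = 231000 km/s
Propagation delay = 19145 / 231000 = 0.0829 s = 82.8788 ms
Processing delay = 2.1 ms
Total one-way latency = 84.9788 ms


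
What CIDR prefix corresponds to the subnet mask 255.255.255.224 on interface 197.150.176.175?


Binary: 11111111.11111111.11111111.11100000
Count leading 1s
Prefix: /27


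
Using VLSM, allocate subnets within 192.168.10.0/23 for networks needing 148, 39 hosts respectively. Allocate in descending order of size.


148 hosts -> /24 (254 usable): 192.168.10.0/24
39 hosts -> /26 (62 usable): 192.168.11.0/26
Allocation: 192.168.10.0/24 (148 hosts, 254 usable); 192.168.11.0/26 (39 hosts, 62 usable)


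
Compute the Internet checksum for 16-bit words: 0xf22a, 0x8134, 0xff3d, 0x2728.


Sum all words (with carry folding):
+ 0xf22a = 0xf22a
+ 0x8134 = 0x735f
+ 0xff3d = 0x729d
+ 0x2728 = 0x99c5
One's complement: ~0x99c5
Checksum = 0x663a


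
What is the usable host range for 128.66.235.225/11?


Network: 128.64.0.0
Broadcast: 128.95.255.255
First usable = network + 1
Last usable = broadcast - 1
Range: 128.64.0.1 to 128.95.255.254


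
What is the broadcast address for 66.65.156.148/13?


Network: 66.64.0.0/13
Host bits = 19
Set all host bits to 1:
Broadcast: 66.71.255.255


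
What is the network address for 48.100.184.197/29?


IP:   00110000.01100100.10111000.11000101
Mask: 11111111.11111111.11111111.11111000
AND operation:
Net:  00110000.01100100.10111000.11000000
Network: 48.100.184.192/29


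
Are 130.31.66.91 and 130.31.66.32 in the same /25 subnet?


Mask: 255.255.255.128
130.31.66.91 AND mask = 130.31.66.0
130.31.66.32 AND mask = 130.31.66.0
Yes, same subnet (130.31.66.0)


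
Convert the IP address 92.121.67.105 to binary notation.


92 = 01011100
121 = 01111001
67 = 01000011
105 = 01101001
Binary: 01011100.01111001.01000011.01101001


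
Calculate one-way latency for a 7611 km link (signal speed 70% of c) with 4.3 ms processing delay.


Speed = 0.7 * 3e5 km/s = 210000 km/s
Propagation delay = 7611 / 210000 = 0.0362 s = 36.2429 ms
Processing delay = 4.3 ms
Total one-way latency = 40.5429 ms


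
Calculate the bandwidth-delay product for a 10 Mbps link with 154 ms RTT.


BDP = bandwidth * RTT
= 10 Mbps * 154 ms
= 10 * 1e6 * 154 / 1000 bits
= 1540000 bits
= 192500 bytes
= 187.9883 KB
BDP = 1540000 bits (192500 bytes)


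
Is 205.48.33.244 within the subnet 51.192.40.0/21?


Subnet network: 51.192.40.0
Test IP AND mask: 205.48.32.0
No, 205.48.33.244 is not in 51.192.40.0/21


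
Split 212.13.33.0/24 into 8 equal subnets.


New prefix = 24 + 3 = 27
Each subnet has 32 addresses
  212.13.33.0/27
  212.13.33.32/27
  212.13.33.64/27
  212.13.33.96/27
  212.13.33.128/27
  212.13.33.160/27
  212.13.33.192/27
  212.13.33.224/27
Subnets: 212.13.33.0/27, 212.13.33.32/27, 212.13.33.64/27, 212.13.33.96/27, 212.13.33.128/27, 212.13.33.160/27, 212.13.33.192/27, 212.13.33.224/27


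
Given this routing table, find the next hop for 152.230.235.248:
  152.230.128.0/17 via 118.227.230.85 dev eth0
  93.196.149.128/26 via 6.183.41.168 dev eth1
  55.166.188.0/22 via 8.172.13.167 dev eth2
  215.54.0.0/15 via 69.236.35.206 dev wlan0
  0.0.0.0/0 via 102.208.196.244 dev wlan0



Longest prefix match for 152.230.235.248:
  /17 152.230.128.0: MATCH
  /26 93.196.149.128: no
  /22 55.166.188.0: no
  /15 215.54.0.0: no
  /0 0.0.0.0: MATCH
Selected: next-hop 118.227.230.85 via eth0 (matched /17)


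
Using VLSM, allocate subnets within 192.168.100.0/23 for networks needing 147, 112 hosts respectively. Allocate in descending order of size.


147 hosts -> /24 (254 usable): 192.168.100.0/24
112 hosts -> /25 (126 usable): 192.168.101.0/25
Allocation: 192.168.100.0/24 (147 hosts, 254 usable); 192.168.101.0/25 (112 hosts, 126 usable)
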